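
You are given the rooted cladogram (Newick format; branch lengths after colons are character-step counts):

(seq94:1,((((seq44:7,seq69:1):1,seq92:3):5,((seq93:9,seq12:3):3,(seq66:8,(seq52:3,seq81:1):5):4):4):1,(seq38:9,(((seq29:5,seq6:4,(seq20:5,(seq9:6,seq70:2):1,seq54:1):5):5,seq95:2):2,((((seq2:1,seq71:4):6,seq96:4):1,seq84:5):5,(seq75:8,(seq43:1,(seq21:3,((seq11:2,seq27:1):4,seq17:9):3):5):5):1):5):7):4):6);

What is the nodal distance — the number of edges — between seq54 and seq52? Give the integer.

The MRCA of seq54 and seq52 is the node subtending ((((seq44,seq69),seq92),((seq93,seq12),(seq66,(seq52,seq81)))),(seq38,(((seq29,seq6,(seq20,(seq9,seq70),seq54)),seq95),((((seq2,seq71),seq96),seq84),(seq75,(seq43,(seq21,((seq11,seq27),seq17)))))))).
From seq54 up to that node: 6 branches. From seq52 up to the same node: 5 branches. Total: 6 + 5 = 11.

11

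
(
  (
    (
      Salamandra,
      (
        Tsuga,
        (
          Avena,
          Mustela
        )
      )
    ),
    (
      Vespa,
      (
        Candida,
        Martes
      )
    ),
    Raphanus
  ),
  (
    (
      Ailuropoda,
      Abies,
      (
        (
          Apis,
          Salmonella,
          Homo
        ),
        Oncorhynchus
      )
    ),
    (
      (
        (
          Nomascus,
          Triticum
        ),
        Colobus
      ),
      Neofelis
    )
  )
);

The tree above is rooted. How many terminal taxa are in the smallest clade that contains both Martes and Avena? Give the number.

8

The MRCA of Martes and Avena is the node subtending ((Salamandra,(Tsuga,(Avena,Mustela))),(Vespa,(Candida,Martes)),Raphanus).
That clade contains 8 terminal taxa: Avena, Candida, Martes, Mustela, Raphanus, Salamandra, Tsuga, Vespa.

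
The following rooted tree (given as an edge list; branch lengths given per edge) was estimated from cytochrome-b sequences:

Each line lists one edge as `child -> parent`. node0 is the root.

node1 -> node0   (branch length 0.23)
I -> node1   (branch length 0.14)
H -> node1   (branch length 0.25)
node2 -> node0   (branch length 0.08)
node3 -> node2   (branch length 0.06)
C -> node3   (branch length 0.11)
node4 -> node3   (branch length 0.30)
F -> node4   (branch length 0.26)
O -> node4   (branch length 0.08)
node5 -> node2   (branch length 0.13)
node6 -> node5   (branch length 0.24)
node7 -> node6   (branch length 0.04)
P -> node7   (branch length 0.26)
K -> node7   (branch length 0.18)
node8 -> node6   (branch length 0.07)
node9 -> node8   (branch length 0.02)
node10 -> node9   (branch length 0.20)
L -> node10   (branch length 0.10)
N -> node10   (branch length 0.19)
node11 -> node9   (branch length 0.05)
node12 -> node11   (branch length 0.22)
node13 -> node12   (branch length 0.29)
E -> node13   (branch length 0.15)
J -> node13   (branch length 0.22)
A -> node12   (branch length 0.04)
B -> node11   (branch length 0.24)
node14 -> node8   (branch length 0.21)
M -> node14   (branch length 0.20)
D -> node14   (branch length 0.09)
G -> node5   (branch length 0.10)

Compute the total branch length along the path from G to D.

0.71

The path runs G → … → MRCA → … → D; the MRCA is the node subtending (((P,K),(((L,N),(((E,J),A),B)),(M,D))),G).
Branch lengths along that path: 0.10 + 0.24 + 0.07 + 0.21 + 0.09 = 0.71.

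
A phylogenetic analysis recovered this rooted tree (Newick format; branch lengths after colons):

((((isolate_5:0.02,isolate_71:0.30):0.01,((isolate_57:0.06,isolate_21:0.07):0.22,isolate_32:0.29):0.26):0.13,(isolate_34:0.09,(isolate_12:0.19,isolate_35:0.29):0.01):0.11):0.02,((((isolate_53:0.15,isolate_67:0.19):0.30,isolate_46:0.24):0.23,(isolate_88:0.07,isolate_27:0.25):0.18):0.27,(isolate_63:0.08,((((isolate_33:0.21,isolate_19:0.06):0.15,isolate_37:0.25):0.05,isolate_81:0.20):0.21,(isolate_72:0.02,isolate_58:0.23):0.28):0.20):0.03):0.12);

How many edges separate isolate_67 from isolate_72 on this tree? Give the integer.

The MRCA of isolate_67 and isolate_72 is the node subtending ((((isolate_53,isolate_67),isolate_46),(isolate_88,isolate_27)),(isolate_63,((((isolate_33,isolate_19),isolate_37),isolate_81),(isolate_72,isolate_58)))).
From isolate_67 up to that node: 4 branches. From isolate_72 up to the same node: 4 branches. Total: 4 + 4 = 8.

8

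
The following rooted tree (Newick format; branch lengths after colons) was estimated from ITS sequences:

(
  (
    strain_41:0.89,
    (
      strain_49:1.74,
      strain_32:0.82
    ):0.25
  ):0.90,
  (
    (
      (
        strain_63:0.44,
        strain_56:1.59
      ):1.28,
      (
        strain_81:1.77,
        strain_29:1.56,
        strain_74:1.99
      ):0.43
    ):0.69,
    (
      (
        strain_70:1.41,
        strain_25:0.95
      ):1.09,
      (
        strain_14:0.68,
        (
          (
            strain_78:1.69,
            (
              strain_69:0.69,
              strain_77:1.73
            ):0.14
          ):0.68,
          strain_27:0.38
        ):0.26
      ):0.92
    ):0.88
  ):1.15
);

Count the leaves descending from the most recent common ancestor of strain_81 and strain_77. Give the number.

The MRCA of strain_81 and strain_77 is the node subtending (((strain_63,strain_56),(strain_81,strain_29,strain_74)),((strain_70,strain_25),(strain_14,((strain_78,(strain_69,strain_77)),strain_27)))).
That clade contains 12 terminal taxa: strain_14, strain_25, strain_27, strain_29, strain_56, strain_63, strain_69, strain_70, strain_74, strain_77, strain_78, strain_81.

12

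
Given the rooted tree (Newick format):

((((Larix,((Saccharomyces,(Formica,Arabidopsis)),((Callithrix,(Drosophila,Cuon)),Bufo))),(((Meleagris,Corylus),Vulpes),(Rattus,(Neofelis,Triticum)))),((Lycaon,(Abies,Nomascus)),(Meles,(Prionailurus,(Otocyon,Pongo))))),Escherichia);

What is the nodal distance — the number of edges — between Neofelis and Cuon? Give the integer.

The MRCA of Neofelis and Cuon is the node subtending ((Larix,((Saccharomyces,(Formica,Arabidopsis)),((Callithrix,(Drosophila,Cuon)),Bufo))),(((Meleagris,Corylus),Vulpes),(Rattus,(Neofelis,Triticum)))).
From Neofelis up to that node: 4 branches. From Cuon up to the same node: 6 branches. Total: 4 + 6 = 10.

10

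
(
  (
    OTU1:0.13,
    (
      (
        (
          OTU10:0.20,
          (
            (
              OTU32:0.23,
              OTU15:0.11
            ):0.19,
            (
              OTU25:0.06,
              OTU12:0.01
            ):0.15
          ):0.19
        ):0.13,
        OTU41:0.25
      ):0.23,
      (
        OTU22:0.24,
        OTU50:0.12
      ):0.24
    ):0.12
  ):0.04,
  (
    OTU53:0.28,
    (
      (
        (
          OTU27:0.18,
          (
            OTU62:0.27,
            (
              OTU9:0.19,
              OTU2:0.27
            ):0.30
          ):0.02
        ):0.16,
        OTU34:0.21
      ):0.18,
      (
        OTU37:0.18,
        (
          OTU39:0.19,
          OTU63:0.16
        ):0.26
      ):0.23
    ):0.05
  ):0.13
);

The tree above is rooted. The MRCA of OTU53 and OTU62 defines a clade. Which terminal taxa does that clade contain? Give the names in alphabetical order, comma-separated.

Tracing OTU53: it sits inside (OTU53,(((OTU27,(OTU62,(OTU9,OTU2))),OTU34),(OTU37,(OTU39,OTU63)))).
Tracing OTU62: it sits inside (OTU62,(OTU9,OTU2)).
The smallest clade enclosing both is (OTU53,(((OTU27,(OTU62,(OTU9,OTU2))),OTU34),(OTU37,(OTU39,OTU63)))); the answer is its 9 terminal taxa in alphabetical order.

OTU2, OTU27, OTU34, OTU37, OTU39, OTU53, OTU62, OTU63, OTU9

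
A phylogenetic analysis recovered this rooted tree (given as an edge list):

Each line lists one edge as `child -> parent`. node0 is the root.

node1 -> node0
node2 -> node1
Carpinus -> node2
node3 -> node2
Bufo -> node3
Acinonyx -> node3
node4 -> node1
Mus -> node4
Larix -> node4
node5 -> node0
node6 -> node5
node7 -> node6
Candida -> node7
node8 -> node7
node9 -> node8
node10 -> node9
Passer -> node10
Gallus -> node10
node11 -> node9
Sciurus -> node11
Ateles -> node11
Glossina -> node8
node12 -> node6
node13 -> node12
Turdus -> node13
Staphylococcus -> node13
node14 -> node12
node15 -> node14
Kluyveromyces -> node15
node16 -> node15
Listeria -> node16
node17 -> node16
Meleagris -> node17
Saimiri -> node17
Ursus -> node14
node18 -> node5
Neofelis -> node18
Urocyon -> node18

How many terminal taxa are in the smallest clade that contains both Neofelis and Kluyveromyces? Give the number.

15

The MRCA of Neofelis and Kluyveromyces is the node subtending (((Candida,(((Passer,Gallus),(Sciurus,Ateles)),Glossina)),((Turdus,Staphylococcus),((Kluyveromyces,(Listeria,(Meleagris,Saimiri))),Ursus))),(Neofelis,Urocyon)).
That clade contains 15 terminal taxa: Ateles, Candida, Gallus, Glossina, Kluyveromyces, Listeria, Meleagris, Neofelis, Passer, Saimiri, Sciurus, Staphylococcus, Turdus, Urocyon, Ursus.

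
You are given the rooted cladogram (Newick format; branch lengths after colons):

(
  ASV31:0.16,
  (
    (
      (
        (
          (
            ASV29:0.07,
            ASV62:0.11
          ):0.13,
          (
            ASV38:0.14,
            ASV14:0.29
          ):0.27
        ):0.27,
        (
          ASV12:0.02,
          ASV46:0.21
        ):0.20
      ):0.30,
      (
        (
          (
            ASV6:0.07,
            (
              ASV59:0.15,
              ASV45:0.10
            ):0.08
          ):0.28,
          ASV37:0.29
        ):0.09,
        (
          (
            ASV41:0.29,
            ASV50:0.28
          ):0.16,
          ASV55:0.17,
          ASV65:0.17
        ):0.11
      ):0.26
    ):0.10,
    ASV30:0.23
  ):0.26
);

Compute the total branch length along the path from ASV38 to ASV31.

1.50

The path runs ASV38 → … → MRCA → … → ASV31; the MRCA is the root of the tree.
Branch lengths along that path: 0.14 + 0.27 + 0.27 + 0.30 + 0.10 + 0.26 + 0.16 = 1.50.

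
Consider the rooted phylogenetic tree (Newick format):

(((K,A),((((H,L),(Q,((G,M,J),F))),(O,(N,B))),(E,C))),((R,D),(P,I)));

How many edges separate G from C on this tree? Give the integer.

The MRCA of G and C is the node subtending ((((H,L),(Q,((G,M,J),F))),(O,(N,B))),(E,C)).
From G up to that node: 6 branches. From C up to the same node: 2 branches. Total: 6 + 2 = 8.

8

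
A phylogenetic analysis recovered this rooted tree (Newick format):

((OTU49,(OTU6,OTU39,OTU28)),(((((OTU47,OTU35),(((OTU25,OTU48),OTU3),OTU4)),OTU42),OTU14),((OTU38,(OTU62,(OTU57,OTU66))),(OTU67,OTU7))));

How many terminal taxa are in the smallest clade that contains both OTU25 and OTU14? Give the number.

The MRCA of OTU25 and OTU14 is the node subtending ((((OTU47,OTU35),(((OTU25,OTU48),OTU3),OTU4)),OTU42),OTU14).
That clade contains 8 terminal taxa: OTU14, OTU25, OTU3, OTU35, OTU4, OTU42, OTU47, OTU48.

8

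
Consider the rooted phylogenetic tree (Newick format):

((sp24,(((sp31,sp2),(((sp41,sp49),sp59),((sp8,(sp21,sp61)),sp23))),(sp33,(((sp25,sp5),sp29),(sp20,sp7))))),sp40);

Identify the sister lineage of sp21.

sp61

sp21 attaches to the tree at the node subtending (sp21,sp61).
The other lineage descending from that same node — the sister group — is the single tip sp61.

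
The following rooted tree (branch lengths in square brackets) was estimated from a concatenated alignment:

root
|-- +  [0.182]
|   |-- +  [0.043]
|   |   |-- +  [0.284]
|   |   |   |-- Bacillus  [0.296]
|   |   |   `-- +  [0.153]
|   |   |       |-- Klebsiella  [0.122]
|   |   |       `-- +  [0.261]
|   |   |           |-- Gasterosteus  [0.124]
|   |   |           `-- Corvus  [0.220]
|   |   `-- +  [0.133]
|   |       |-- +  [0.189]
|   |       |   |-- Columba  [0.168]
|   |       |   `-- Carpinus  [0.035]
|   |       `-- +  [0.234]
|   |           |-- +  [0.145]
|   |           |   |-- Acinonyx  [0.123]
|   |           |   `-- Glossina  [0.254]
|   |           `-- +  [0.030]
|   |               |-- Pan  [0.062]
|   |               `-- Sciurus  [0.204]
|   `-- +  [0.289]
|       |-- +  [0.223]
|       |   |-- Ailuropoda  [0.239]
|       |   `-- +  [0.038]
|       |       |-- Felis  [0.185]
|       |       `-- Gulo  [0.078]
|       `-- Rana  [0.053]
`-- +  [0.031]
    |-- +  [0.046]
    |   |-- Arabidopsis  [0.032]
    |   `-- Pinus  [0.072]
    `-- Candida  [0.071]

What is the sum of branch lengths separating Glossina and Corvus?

The path runs Glossina → … → MRCA → … → Corvus; the MRCA is the node subtending ((Bacillus,(Klebsiella,(Gasterosteus,Corvus))),((Columba,Carpinus),((Acinonyx,Glossina),(Pan,Sciurus)))).
Branch lengths along that path: 0.254 + 0.145 + 0.234 + 0.133 + 0.284 + 0.153 + 0.261 + 0.220 = 1.684.

1.684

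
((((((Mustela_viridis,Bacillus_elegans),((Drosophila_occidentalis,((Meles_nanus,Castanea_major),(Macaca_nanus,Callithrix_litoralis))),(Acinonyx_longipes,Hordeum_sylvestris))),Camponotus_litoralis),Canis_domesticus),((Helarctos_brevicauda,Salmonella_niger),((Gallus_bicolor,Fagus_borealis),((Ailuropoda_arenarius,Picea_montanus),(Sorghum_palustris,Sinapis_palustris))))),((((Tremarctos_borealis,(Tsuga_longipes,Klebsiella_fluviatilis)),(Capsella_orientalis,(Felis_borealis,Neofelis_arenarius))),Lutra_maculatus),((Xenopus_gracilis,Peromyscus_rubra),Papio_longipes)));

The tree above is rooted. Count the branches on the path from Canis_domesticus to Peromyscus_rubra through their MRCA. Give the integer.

7

The MRCA of Canis_domesticus and Peromyscus_rubra is the root of the tree.
From Canis_domesticus up to that node: 3 branches. From Peromyscus_rubra up to the same node: 4 branches. Total: 3 + 4 = 7.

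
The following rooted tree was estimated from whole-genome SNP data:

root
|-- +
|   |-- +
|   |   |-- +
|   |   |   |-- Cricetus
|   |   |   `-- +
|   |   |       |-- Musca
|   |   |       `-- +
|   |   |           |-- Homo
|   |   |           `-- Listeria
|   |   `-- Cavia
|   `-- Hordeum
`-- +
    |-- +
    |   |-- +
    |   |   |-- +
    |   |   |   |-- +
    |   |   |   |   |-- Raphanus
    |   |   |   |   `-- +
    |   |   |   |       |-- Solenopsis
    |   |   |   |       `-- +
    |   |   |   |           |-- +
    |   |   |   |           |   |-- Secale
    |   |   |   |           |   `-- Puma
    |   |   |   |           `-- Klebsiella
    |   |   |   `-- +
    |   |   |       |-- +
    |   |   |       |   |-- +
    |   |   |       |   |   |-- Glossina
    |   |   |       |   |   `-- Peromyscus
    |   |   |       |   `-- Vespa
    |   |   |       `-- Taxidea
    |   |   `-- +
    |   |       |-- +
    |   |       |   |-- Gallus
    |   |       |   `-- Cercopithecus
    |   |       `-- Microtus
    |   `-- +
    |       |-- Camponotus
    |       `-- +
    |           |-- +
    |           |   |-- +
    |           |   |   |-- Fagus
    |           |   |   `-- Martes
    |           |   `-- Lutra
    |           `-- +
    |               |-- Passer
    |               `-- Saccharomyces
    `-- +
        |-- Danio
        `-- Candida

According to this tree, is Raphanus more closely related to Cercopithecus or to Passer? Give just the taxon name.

The MRCA of Raphanus and Cercopithecus subtends (((Raphanus,(Solenopsis,((Secale,Puma),Klebsiella))),(((Glossina,Peromyscus),Vespa),Taxidea)),((Gallus,Cercopithecus),Microtus)) (12 taxa).
The MRCA of Raphanus and Passer subtends ((((Raphanus,(Solenopsis,((Secale,Puma),Klebsiella))),(((Glossina,Peromyscus),Vespa),Taxidea)),((Gallus,Cercopithecus),Microtus)),(Camponotus,(((Fagus,Martes),Lutra),(Passer,Saccharomyces)))) (18 taxa).
The first is nested inside the second, so Raphanus shares a more recent common ancestor with Cercopithecus.

Cercopithecus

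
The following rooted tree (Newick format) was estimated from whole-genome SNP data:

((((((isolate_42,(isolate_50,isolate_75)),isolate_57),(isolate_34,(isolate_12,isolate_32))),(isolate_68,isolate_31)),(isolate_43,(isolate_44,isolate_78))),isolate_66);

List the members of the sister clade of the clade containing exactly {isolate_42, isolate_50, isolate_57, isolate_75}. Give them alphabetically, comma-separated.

The clade containing exactly {isolate_42, isolate_50, isolate_57, isolate_75} attaches to the tree at the node subtending (((isolate_42,(isolate_50,isolate_75)),isolate_57),(isolate_34,(isolate_12,isolate_32))).
The other lineage descending from that same node — the sister group — is (isolate_34,(isolate_12,isolate_32)); its 3 tips in alphabetical order are the answer.

isolate_12, isolate_32, isolate_34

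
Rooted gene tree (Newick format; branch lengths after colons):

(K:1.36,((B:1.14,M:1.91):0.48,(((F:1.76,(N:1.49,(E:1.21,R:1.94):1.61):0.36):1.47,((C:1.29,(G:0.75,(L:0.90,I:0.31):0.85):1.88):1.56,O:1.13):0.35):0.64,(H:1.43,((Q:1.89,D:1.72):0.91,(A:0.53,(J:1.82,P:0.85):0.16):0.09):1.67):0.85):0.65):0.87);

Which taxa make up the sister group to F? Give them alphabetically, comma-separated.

E, N, R

F attaches to the tree at the node subtending (F,(N,(E,R))).
The other lineage descending from that same node — the sister group — is (N,(E,R)); its 3 tips in alphabetical order are the answer.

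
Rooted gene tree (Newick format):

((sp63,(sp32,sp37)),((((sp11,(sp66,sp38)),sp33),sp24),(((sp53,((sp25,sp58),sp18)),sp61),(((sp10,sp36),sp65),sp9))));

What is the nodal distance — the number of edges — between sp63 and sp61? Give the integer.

The MRCA of sp63 and sp61 is the root of the tree.
From sp63 up to that node: 2 branches. From sp61 up to the same node: 4 branches. Total: 2 + 4 = 6.

6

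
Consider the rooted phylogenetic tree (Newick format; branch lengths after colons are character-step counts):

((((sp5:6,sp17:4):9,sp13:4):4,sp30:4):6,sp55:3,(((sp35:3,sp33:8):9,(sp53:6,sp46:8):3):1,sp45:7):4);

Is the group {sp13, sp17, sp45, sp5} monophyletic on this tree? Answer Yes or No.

No

The MRCA of the listed taxa is the root, so the smallest clade containing them is the whole tree.
That clade also contains sp30, sp33, sp35, sp46, sp53, sp55, which are not in the proposed group, so the group is not monophyletic.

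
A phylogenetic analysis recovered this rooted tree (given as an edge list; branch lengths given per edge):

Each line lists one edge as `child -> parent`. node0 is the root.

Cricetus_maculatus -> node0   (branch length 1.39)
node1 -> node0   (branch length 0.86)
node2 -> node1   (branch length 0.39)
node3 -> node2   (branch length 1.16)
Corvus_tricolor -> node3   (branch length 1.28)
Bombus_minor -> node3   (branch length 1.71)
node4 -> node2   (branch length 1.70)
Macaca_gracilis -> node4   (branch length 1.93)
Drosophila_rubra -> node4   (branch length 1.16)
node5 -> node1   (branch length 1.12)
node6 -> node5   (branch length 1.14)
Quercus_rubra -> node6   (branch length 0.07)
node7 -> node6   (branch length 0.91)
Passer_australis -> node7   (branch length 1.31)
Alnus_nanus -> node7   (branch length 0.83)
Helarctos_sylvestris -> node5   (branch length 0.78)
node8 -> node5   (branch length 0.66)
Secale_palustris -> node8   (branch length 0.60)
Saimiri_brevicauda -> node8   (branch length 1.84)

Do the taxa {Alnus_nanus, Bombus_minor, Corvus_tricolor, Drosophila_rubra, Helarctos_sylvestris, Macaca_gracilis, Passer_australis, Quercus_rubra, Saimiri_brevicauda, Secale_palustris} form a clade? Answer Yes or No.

Yes

The most recent common ancestor of these taxa subtends (((Corvus_tricolor,Bombus_minor),(Macaca_gracilis,Drosophila_rubra)),((Quercus_rubra,(Passer_australis,Alnus_nanus)),Helarctos_sylvestris,(Secale_palustris,Saimiri_brevicauda))).
That clade has exactly 10 tips — every listed taxon and nothing else — so the group is monophyletic.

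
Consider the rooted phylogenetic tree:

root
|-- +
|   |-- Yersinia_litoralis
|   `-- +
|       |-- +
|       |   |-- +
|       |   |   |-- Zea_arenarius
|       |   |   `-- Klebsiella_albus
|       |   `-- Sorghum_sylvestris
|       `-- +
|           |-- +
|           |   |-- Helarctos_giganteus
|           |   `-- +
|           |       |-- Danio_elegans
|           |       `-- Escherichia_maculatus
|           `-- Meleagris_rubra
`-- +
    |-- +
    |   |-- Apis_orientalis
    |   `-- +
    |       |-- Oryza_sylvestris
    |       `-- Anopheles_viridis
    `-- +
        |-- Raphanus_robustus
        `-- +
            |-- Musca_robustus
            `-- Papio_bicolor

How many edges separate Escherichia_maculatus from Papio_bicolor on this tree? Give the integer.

10

The MRCA of Escherichia_maculatus and Papio_bicolor is the root of the tree.
From Escherichia_maculatus up to that node: 6 branches. From Papio_bicolor up to the same node: 4 branches. Total: 6 + 4 = 10.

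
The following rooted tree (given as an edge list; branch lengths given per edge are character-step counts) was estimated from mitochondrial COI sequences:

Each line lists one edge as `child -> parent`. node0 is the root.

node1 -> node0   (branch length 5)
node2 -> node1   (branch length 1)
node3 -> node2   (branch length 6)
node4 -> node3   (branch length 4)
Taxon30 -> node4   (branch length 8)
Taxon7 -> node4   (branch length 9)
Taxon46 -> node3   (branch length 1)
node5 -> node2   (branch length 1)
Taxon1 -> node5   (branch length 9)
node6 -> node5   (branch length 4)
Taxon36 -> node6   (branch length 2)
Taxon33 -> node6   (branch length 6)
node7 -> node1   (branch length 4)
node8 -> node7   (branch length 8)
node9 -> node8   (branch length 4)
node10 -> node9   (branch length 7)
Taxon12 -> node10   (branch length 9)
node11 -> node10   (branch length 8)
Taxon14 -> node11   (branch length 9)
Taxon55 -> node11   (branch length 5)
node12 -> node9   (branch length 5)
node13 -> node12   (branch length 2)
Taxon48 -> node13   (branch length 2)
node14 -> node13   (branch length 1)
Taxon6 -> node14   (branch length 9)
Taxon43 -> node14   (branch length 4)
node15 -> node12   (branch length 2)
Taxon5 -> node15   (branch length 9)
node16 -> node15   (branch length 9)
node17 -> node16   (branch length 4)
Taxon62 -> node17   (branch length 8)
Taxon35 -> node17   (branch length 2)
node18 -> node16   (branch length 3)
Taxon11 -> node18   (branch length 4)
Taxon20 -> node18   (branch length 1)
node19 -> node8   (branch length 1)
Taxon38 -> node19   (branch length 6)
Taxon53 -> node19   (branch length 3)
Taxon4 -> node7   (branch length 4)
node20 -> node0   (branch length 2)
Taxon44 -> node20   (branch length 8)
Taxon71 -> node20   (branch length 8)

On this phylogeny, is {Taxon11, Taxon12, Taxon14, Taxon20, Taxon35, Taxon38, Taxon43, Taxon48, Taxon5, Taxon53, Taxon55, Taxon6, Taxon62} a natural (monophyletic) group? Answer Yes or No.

Yes

The most recent common ancestor of these taxa subtends (((Taxon12,(Taxon14,Taxon55)),((Taxon48,(Taxon6,Taxon43)),(Taxon5,((Taxon62,Taxon35),(Taxon11,Taxon20))))),(Taxon38,Taxon53)).
That clade has exactly 13 tips — every listed taxon and nothing else — so the group is monophyletic.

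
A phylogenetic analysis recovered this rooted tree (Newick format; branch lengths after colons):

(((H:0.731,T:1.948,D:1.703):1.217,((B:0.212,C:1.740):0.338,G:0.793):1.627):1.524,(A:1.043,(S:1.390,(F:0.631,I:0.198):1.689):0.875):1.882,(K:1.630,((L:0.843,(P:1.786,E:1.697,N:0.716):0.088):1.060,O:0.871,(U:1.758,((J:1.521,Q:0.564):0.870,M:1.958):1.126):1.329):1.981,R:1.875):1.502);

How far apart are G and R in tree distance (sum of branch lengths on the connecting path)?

The path runs G → … → MRCA → … → R; the MRCA is the root of the tree.
Branch lengths along that path: 0.793 + 1.627 + 1.524 + 1.502 + 1.875 = 7.321.

7.321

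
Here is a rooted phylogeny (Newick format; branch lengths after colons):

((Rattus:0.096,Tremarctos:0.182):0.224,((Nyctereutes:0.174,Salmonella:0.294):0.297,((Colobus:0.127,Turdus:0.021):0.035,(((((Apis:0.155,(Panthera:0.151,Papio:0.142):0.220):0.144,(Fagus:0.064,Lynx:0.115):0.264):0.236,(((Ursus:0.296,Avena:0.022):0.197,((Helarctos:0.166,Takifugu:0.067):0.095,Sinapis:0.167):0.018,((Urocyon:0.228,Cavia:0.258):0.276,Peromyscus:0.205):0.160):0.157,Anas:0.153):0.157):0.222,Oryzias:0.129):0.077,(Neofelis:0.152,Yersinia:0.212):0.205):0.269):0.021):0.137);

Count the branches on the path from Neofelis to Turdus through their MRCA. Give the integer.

5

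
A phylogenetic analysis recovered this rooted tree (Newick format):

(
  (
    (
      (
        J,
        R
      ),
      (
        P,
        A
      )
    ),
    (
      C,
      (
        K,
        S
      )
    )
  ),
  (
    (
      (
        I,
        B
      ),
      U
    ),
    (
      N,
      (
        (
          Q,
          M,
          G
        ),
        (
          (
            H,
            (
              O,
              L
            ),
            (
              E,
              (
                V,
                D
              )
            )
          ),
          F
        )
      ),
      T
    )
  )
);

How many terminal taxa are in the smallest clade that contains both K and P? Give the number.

The MRCA of K and P is the node subtending (((J,R),(P,A)),(C,(K,S))).
That clade contains 7 terminal taxa: A, C, J, K, P, R, S.

7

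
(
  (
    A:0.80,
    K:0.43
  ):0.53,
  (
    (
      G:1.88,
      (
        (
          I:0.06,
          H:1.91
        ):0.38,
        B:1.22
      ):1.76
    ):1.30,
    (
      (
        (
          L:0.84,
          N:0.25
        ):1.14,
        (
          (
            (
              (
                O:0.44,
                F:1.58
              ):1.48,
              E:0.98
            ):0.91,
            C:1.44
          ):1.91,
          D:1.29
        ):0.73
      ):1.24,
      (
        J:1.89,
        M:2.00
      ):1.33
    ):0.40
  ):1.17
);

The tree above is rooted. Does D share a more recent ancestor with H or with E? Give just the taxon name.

The MRCA of D and E subtends ((((O,F),E),C),D) (5 taxa).
The MRCA of D and H subtends ((G,((I,H),B)),(((L,N),((((O,F),E),C),D)),(J,M))) (13 taxa).
The first is nested inside the second, so D shares a more recent common ancestor with E.

E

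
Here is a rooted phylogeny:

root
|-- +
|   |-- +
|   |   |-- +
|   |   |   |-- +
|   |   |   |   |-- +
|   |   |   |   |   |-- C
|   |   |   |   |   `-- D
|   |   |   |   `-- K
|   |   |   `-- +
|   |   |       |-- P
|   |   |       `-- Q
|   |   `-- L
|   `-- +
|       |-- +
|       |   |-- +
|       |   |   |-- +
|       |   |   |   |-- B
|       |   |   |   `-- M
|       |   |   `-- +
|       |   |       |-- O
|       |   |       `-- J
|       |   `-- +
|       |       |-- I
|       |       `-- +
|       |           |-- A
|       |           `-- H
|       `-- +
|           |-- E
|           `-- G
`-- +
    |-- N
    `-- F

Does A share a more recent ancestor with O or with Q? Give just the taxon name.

O

The MRCA of A and O subtends (((B,M),(O,J)),(I,(A,H))) (7 taxa).
The MRCA of A and Q subtends (((((C,D),K),(P,Q)),L),((((B,M),(O,J)),(I,(A,H))),(E,G))) (15 taxa).
The first is nested inside the second, so A shares a more recent common ancestor with O.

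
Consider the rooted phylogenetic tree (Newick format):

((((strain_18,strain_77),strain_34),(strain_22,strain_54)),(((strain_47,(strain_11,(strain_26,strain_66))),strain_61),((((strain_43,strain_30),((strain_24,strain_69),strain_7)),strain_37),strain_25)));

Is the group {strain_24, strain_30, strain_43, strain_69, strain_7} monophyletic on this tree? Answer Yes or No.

The most recent common ancestor of these taxa subtends ((strain_43,strain_30),((strain_24,strain_69),strain_7)).
That clade has exactly 5 tips — every listed taxon and nothing else — so the group is monophyletic.

Yes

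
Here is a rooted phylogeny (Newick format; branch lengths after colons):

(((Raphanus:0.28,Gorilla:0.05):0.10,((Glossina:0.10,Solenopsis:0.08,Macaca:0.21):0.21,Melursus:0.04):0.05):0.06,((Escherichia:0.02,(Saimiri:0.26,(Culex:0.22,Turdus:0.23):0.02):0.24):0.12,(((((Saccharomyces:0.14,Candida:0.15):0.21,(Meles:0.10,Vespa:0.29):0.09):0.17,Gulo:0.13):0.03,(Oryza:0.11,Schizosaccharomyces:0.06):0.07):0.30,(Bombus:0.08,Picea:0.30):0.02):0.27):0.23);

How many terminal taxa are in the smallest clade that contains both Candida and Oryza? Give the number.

7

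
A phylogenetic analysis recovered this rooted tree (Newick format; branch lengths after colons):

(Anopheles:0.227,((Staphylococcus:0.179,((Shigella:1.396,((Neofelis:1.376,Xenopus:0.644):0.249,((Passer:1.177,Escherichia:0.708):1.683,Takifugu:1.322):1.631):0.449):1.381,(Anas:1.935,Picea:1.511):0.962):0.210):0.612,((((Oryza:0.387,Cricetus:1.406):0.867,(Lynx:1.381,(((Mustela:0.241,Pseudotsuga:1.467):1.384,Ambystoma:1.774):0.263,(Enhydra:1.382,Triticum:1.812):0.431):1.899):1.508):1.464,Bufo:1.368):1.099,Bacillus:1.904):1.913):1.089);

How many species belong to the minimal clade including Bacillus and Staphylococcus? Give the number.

19

The MRCA of Bacillus and Staphylococcus is the node subtending ((Staphylococcus,((Shigella,((Neofelis,Xenopus),((Passer,Escherichia),Takifugu))),(Anas,Picea))),((((Oryza,Cricetus),(Lynx,(((Mustela,Pseudotsuga),Ambystoma),(Enhydra,Triticum)))),Bufo),Bacillus)).
That clade contains 19 terminal taxa: Ambystoma, Anas, Bacillus, Bufo, Cricetus, Enhydra, Escherichia, Lynx, Mustela, Neofelis, Oryza, Passer, Picea, Pseudotsuga, Shigella, Staphylococcus, Takifugu, Triticum, Xenopus.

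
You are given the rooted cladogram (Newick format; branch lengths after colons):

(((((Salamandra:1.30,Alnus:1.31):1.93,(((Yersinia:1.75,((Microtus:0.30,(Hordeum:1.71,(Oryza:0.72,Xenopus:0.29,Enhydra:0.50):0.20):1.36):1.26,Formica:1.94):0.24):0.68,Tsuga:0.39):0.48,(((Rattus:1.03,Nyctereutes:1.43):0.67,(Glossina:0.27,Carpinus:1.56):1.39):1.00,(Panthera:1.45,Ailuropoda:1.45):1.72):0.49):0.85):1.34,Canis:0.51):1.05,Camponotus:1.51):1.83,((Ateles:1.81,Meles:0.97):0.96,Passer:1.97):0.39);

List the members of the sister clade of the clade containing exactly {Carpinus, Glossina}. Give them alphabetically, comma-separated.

Nyctereutes, Rattus

The clade containing exactly {Carpinus, Glossina} attaches to the tree at the node subtending ((Rattus,Nyctereutes),(Glossina,Carpinus)).
The other lineage descending from that same node — the sister group — is (Rattus,Nyctereutes); its 2 tips in alphabetical order are the answer.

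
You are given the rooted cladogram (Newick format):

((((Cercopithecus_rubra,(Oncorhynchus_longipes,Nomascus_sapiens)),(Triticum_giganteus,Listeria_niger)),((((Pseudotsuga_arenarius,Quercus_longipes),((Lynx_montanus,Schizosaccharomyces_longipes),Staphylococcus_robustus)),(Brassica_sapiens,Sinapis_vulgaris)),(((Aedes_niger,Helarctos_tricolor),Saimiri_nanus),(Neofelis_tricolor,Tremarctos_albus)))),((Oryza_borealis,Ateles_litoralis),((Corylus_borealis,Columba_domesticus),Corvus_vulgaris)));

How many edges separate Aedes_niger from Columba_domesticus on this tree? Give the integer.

10

The MRCA of Aedes_niger and Columba_domesticus is the root of the tree.
From Aedes_niger up to that node: 6 branches. From Columba_domesticus up to the same node: 4 branches. Total: 6 + 4 = 10.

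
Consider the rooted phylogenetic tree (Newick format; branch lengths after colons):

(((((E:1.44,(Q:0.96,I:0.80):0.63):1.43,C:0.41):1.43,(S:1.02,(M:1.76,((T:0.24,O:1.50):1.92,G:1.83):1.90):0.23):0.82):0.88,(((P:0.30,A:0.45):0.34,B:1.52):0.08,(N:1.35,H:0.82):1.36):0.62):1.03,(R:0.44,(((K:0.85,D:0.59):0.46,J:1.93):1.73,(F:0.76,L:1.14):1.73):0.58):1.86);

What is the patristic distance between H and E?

7.98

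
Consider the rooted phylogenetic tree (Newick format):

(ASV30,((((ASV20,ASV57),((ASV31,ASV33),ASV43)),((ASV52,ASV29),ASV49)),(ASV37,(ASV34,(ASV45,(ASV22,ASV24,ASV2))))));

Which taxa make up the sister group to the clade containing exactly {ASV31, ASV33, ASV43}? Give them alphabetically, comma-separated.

The clade containing exactly {ASV31, ASV33, ASV43} attaches to the tree at the node subtending ((ASV20,ASV57),((ASV31,ASV33),ASV43)).
The other lineage descending from that same node — the sister group — is (ASV20,ASV57); its 2 tips in alphabetical order are the answer.

ASV20, ASV57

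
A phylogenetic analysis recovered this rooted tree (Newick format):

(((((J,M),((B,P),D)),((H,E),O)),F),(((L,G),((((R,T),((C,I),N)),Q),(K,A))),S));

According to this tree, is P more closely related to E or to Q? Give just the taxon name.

E

The MRCA of P and E subtends (((J,M),((B,P),D)),((H,E),O)) (8 taxa).
The MRCA of P and Q is the root, subtending the entire tree (20 taxa).
The first is nested inside the second, so P shares a more recent common ancestor with E.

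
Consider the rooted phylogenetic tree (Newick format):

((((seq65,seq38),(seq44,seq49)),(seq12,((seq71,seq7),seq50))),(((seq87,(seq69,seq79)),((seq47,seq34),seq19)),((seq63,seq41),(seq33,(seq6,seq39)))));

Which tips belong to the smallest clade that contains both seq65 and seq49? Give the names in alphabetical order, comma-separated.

seq38, seq44, seq49, seq65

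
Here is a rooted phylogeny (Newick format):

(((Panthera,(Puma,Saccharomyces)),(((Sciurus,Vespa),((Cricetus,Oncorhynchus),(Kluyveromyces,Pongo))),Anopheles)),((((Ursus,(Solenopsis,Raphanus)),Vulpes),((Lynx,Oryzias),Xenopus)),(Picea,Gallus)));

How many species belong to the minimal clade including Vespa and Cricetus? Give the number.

6

The MRCA of Vespa and Cricetus is the node subtending ((Sciurus,Vespa),((Cricetus,Oncorhynchus),(Kluyveromyces,Pongo))).
That clade contains 6 terminal taxa: Cricetus, Kluyveromyces, Oncorhynchus, Pongo, Sciurus, Vespa.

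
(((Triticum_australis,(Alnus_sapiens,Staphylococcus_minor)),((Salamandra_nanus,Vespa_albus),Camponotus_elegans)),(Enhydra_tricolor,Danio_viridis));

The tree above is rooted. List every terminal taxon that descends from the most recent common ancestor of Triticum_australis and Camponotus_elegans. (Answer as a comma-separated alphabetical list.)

Alnus_sapiens, Camponotus_elegans, Salamandra_nanus, Staphylococcus_minor, Triticum_australis, Vespa_albus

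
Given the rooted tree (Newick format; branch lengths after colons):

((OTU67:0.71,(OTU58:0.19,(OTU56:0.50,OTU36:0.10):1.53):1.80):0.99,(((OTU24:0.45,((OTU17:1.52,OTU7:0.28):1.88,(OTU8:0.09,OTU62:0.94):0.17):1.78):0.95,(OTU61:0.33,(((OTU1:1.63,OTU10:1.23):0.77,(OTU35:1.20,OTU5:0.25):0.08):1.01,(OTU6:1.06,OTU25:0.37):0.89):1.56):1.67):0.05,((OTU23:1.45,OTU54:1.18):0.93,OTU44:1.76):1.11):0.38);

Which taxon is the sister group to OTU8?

OTU62

OTU8 attaches to the tree at the node subtending (OTU8,OTU62).
The other lineage descending from that same node — the sister group — is the single tip OTU62.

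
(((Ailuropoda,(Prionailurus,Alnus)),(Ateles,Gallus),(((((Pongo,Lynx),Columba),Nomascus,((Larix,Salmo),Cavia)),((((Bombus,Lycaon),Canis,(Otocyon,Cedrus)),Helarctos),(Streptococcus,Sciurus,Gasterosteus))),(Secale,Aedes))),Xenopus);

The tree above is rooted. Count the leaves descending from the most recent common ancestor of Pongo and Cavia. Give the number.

The MRCA of Pongo and Cavia is the node subtending (((Pongo,Lynx),Columba),Nomascus,((Larix,Salmo),Cavia)).
That clade contains 7 terminal taxa: Cavia, Columba, Larix, Lynx, Nomascus, Pongo, Salmo.

7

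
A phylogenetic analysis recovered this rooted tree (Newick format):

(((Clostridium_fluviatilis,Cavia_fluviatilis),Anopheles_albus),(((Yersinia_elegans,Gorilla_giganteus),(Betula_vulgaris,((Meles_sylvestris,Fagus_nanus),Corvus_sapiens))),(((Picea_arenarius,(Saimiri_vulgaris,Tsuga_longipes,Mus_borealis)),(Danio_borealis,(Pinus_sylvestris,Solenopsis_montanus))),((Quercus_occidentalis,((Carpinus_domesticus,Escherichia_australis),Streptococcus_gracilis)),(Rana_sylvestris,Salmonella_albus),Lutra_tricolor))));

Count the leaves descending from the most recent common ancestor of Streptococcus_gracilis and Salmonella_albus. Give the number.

7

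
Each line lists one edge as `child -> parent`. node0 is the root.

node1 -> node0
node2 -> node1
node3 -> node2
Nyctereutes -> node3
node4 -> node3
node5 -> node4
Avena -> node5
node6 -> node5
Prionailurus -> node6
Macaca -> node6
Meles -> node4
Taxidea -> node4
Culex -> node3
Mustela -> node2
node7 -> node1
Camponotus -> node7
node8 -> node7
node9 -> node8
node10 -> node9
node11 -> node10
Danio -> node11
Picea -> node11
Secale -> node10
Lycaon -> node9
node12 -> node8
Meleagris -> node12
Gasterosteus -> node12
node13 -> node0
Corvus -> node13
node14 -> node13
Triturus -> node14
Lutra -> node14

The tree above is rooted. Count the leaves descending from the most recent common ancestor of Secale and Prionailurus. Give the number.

The MRCA of Secale and Prionailurus is the node subtending (((Nyctereutes,((Avena,(Prionailurus,Macaca)),Meles,Taxidea),Culex),Mustela),(Camponotus,((((Danio,Picea),Secale),Lycaon),(Meleagris,Gasterosteus)))).
That clade contains 15 terminal taxa: Avena, Camponotus, Culex, Danio, Gasterosteus, Lycaon, Macaca, Meleagris, Meles, Mustela, Nyctereutes, Picea, Prionailurus, Secale, Taxidea.

15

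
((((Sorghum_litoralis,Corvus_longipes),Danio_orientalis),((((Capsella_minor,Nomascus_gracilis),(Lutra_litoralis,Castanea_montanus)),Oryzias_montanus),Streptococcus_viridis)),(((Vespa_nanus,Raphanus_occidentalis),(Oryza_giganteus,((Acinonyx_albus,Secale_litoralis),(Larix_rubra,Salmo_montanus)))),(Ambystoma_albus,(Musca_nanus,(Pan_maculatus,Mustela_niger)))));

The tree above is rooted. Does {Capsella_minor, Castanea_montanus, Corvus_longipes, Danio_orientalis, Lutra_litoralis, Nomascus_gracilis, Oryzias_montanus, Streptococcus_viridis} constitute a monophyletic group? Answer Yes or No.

No

The MRCA of the listed taxa subtends (((Sorghum_litoralis,Corvus_longipes),Danio_orientalis),((((Capsella_minor,Nomascus_gracilis),(Lutra_litoralis,Castanea_montanus)),Oryzias_montanus),Streptococcus_viridis)).
That clade also contains Sorghum_litoralis, which is not in the proposed group, so the group is not monophyletic.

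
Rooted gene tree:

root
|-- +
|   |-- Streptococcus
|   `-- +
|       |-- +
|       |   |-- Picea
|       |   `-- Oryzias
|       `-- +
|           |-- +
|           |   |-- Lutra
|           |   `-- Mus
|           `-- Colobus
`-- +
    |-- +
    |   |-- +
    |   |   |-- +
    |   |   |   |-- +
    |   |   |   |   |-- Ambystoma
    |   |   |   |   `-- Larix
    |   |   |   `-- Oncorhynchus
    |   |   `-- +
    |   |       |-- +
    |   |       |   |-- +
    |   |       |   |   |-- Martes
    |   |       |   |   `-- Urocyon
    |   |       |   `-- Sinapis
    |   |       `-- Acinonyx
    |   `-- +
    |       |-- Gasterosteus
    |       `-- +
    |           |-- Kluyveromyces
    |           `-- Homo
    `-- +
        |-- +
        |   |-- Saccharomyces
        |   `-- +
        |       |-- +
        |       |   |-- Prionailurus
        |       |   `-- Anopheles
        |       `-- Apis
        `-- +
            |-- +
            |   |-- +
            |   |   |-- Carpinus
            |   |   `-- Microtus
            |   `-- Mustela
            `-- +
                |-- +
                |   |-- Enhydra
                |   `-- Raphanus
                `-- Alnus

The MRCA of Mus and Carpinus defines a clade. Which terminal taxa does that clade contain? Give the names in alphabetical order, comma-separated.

Acinonyx, Alnus, Ambystoma, Anopheles, Apis, Carpinus, Colobus, Enhydra, Gasterosteus, Homo, Kluyveromyces, Larix, Lutra, Martes, Microtus, Mus, Mustela, Oncorhynchus, Oryzias, Picea, Prionailurus, Raphanus, Saccharomyces, Sinapis, Streptococcus, Urocyon

Tracing Mus: it sits inside (Lutra,Mus).
Tracing Carpinus: it sits inside (Carpinus,Microtus).
The smallest clade enclosing both is the whole tree (their MRCA is the root), so the answer is all 26 tips in alphabetical order.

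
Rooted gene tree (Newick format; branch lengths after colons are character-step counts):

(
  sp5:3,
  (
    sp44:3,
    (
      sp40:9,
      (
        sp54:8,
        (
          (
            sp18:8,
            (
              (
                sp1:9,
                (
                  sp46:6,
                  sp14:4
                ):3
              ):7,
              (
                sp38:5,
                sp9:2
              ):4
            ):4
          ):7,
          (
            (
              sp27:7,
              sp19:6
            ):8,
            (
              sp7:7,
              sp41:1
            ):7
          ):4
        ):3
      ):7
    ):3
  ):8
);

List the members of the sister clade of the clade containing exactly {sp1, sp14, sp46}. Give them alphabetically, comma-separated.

sp38, sp9

The clade containing exactly {sp1, sp14, sp46} attaches to the tree at the node subtending ((sp1,(sp46,sp14)),(sp38,sp9)).
The other lineage descending from that same node — the sister group — is (sp38,sp9); its 2 tips in alphabetical order are the answer.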